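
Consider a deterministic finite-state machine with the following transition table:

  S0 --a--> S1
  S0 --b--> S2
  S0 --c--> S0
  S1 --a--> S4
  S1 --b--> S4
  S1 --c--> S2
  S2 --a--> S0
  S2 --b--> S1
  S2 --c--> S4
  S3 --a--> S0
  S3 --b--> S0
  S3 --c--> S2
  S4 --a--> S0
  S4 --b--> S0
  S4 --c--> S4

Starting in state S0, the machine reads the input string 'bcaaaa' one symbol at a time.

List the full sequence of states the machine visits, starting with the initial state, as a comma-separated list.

Answer: S0, S2, S4, S0, S1, S4, S0

Derivation:
Start: S0
  read 'b': S0 --b--> S2
  read 'c': S2 --c--> S4
  read 'a': S4 --a--> S0
  read 'a': S0 --a--> S1
  read 'a': S1 --a--> S4
  read 'a': S4 --a--> S0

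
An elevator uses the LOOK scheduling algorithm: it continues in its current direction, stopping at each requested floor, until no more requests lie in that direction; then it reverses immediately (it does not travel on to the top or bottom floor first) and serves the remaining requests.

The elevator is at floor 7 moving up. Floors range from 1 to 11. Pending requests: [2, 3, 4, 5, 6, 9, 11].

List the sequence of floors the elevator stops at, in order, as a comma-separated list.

Current: 7, moving UP
Serve above first (ascending): [9, 11]
Then reverse, serve below (descending): [6, 5, 4, 3, 2]

Answer: 9, 11, 6, 5, 4, 3, 2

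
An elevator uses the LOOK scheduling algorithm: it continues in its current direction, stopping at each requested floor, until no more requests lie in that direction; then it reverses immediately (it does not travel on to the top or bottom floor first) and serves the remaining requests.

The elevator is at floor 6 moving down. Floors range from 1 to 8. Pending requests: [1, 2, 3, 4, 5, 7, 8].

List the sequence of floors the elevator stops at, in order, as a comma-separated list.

Answer: 5, 4, 3, 2, 1, 7, 8

Derivation:
Current: 6, moving DOWN
Serve below first (descending): [5, 4, 3, 2, 1]
Then reverse, serve above (ascending): [7, 8]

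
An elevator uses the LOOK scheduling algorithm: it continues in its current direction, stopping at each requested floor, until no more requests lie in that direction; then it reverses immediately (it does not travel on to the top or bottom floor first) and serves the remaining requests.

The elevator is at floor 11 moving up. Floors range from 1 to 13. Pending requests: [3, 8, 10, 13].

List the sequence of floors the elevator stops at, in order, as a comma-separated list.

Answer: 13, 10, 8, 3

Derivation:
Current: 11, moving UP
Serve above first (ascending): [13]
Then reverse, serve below (descending): [10, 8, 3]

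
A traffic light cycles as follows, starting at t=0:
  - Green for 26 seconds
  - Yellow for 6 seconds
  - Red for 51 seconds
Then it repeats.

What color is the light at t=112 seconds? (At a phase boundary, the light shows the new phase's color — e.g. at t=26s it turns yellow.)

Cycle length = 26 + 6 + 51 = 83s
t = 112, phase_t = 112 mod 83 = 29
26 <= 29 < 32 (yellow end) → YELLOW

Answer: yellow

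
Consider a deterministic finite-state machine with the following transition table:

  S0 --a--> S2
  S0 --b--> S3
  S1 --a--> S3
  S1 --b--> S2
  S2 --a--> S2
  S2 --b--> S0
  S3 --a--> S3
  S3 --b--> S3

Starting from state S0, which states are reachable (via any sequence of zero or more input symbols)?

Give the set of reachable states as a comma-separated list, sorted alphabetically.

Answer: S0, S2, S3

Derivation:
BFS from S0:
  visit S0: S0--a-->S2 (new), S0--b-->S3 (new)
  visit S2: S2--a-->S2 (seen), S2--b-->S0 (seen)
  visit S3: S3--a-->S3 (seen), S3--b-->S3 (seen)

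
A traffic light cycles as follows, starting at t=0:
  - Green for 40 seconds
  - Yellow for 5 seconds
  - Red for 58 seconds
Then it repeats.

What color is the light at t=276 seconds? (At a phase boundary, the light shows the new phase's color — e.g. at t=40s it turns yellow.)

Answer: red

Derivation:
Cycle length = 40 + 5 + 58 = 103s
t = 276, phase_t = 276 mod 103 = 70
70 >= 45 → RED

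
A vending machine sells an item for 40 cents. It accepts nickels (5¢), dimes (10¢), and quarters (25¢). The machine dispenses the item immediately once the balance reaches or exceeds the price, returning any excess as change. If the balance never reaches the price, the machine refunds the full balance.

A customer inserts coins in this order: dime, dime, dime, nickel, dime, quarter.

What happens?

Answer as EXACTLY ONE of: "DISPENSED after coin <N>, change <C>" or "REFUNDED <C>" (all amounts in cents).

Answer: DISPENSED after coin 5, change 5

Derivation:
Price: 40¢
Coin 1 (dime, 10¢): balance = 10¢
Coin 2 (dime, 10¢): balance = 20¢
Coin 3 (dime, 10¢): balance = 30¢
Coin 4 (nickel, 5¢): balance = 35¢
Coin 5 (dime, 10¢): balance = 45¢
  → balance >= price → DISPENSE, change = 45 - 40 = 5¢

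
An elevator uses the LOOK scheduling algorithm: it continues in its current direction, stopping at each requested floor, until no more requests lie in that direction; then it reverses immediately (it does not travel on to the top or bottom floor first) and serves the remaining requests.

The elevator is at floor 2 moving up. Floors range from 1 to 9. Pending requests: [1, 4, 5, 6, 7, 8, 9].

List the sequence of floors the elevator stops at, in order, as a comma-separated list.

Current: 2, moving UP
Serve above first (ascending): [4, 5, 6, 7, 8, 9]
Then reverse, serve below (descending): [1]

Answer: 4, 5, 6, 7, 8, 9, 1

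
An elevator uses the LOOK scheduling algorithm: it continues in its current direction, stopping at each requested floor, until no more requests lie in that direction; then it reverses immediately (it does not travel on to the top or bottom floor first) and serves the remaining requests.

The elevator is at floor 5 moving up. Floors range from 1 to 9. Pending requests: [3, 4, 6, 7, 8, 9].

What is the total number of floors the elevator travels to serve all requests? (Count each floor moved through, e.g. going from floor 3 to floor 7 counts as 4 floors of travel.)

Start at floor 5 moving up, LOOK stop order: [6, 7, 8, 9, 4, 3]
  5 → 6: |6-5| = 1, total = 1
  6 → 7: |7-6| = 1, total = 2
  7 → 8: |8-7| = 1, total = 3
  8 → 9: |9-8| = 1, total = 4
  9 → 4: |4-9| = 5, total = 9
  4 → 3: |3-4| = 1, total = 10

Answer: 10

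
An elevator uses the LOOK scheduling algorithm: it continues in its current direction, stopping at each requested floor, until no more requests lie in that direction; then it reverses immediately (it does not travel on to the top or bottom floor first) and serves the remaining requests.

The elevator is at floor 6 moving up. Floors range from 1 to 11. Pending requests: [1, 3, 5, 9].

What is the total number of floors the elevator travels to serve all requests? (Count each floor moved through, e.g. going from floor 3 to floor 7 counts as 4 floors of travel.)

Answer: 11

Derivation:
Start at floor 6 moving up, LOOK stop order: [9, 5, 3, 1]
  6 → 9: |9-6| = 3, total = 3
  9 → 5: |5-9| = 4, total = 7
  5 → 3: |3-5| = 2, total = 9
  3 → 1: |1-3| = 2, total = 11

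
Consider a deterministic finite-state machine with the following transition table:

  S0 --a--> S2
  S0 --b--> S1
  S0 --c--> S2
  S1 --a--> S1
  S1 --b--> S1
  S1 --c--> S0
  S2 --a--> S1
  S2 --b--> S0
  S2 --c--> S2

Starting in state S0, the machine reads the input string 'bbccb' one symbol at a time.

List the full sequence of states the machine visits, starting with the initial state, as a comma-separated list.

Answer: S0, S1, S1, S0, S2, S0

Derivation:
Start: S0
  read 'b': S0 --b--> S1
  read 'b': S1 --b--> S1
  read 'c': S1 --c--> S0
  read 'c': S0 --c--> S2
  read 'b': S2 --b--> S0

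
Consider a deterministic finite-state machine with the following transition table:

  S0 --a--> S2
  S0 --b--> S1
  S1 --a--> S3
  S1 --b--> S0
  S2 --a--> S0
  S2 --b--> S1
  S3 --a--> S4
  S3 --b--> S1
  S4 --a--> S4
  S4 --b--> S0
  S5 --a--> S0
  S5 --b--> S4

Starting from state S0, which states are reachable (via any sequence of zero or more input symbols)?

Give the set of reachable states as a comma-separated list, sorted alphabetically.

Answer: S0, S1, S2, S3, S4

Derivation:
BFS from S0:
  visit S0: S0--a-->S2 (new), S0--b-->S1 (new)
  visit S2: S2--a-->S0 (seen), S2--b-->S1 (seen)
  visit S1: S1--a-->S3 (new), S1--b-->S0 (seen)
  visit S3: S3--a-->S4 (new), S3--b-->S1 (seen)
  visit S4: S4--a-->S4 (seen), S4--b-->S0 (seen)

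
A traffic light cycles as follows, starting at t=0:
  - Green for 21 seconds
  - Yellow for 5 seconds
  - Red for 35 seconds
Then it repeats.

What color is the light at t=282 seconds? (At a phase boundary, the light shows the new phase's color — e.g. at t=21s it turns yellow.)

Cycle length = 21 + 5 + 35 = 61s
t = 282, phase_t = 282 mod 61 = 38
38 >= 26 → RED

Answer: red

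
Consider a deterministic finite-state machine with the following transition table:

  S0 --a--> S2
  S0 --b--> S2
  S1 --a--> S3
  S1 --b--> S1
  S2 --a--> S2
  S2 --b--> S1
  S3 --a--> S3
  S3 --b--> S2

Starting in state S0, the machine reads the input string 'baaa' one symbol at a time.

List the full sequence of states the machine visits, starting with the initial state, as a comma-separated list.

Start: S0
  read 'b': S0 --b--> S2
  read 'a': S2 --a--> S2
  read 'a': S2 --a--> S2
  read 'a': S2 --a--> S2

Answer: S0, S2, S2, S2, S2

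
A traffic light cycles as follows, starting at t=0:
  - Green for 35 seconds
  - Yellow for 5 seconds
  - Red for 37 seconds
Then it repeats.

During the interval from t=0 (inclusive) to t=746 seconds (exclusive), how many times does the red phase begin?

Cycle = 35+5+37 = 77s
red phase starts at t = k*77 + 40 for k=0,1,2,...
Need k*77+40 < 746 → k < 9.169
k ∈ {0, ..., 9} → 10 starts

Answer: 10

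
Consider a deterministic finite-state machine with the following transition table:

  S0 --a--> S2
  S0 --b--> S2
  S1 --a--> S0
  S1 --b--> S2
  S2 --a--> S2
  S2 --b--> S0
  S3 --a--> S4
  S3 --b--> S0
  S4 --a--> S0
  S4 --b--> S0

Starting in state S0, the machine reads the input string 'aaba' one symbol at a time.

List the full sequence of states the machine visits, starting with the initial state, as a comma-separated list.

Answer: S0, S2, S2, S0, S2

Derivation:
Start: S0
  read 'a': S0 --a--> S2
  read 'a': S2 --a--> S2
  read 'b': S2 --b--> S0
  read 'a': S0 --a--> S2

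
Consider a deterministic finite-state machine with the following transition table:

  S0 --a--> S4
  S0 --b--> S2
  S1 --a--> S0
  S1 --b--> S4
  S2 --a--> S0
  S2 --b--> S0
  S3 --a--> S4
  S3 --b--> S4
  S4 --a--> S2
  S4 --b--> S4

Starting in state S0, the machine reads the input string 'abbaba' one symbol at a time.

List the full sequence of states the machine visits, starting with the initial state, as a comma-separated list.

Start: S0
  read 'a': S0 --a--> S4
  read 'b': S4 --b--> S4
  read 'b': S4 --b--> S4
  read 'a': S4 --a--> S2
  read 'b': S2 --b--> S0
  read 'a': S0 --a--> S4

Answer: S0, S4, S4, S4, S2, S0, S4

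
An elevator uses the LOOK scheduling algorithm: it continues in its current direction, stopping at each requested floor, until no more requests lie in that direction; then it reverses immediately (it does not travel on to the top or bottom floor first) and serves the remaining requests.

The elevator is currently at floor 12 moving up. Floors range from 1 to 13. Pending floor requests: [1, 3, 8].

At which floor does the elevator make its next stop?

Current floor: 12, direction: up
Requests above: []
Requests below: [1, 3, 8]
Moving up but no requests above → reverse; nearest below is max([1, 3, 8]) = 8

Answer: 8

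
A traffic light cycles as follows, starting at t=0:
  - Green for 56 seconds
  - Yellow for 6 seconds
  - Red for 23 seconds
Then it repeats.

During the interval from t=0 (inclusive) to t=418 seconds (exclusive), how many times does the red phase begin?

Cycle = 56+6+23 = 85s
red phase starts at t = k*85 + 62 for k=0,1,2,...
Need k*85+62 < 418 → k < 4.188
k ∈ {0, ..., 4} → 5 starts

Answer: 5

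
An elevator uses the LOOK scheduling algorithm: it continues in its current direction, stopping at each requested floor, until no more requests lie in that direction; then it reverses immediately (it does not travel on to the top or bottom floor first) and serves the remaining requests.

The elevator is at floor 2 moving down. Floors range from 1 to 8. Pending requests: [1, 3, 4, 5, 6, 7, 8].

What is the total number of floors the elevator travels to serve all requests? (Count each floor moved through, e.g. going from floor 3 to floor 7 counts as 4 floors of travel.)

Start at floor 2 moving down, LOOK stop order: [1, 3, 4, 5, 6, 7, 8]
  2 → 1: |1-2| = 1, total = 1
  1 → 3: |3-1| = 2, total = 3
  3 → 4: |4-3| = 1, total = 4
  4 → 5: |5-4| = 1, total = 5
  5 → 6: |6-5| = 1, total = 6
  6 → 7: |7-6| = 1, total = 7
  7 → 8: |8-7| = 1, total = 8

Answer: 8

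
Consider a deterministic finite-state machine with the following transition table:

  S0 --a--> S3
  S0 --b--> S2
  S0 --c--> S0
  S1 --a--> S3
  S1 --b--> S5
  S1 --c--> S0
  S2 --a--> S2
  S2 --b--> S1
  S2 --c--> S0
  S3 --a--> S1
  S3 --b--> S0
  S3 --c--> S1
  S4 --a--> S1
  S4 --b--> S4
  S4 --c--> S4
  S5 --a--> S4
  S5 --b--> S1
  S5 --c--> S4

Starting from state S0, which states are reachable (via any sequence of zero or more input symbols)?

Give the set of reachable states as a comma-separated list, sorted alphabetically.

Answer: S0, S1, S2, S3, S4, S5

Derivation:
BFS from S0:
  visit S0: S0--a-->S3 (new), S0--b-->S2 (new), S0--c-->S0 (seen)
  visit S3: S3--a-->S1 (new), S3--b-->S0 (seen), S3--c-->S1 (seen)
  visit S2: S2--a-->S2 (seen), S2--b-->S1 (seen), S2--c-->S0 (seen)
  visit S1: S1--a-->S3 (seen), S1--b-->S5 (new), S1--c-->S0 (seen)
  visit S5: S5--a-->S4 (new), S5--b-->S1 (seen), S5--c-->S4 (seen)
  visit S4: S4--a-->S1 (seen), S4--b-->S4 (seen), S4--c-->S4 (seen)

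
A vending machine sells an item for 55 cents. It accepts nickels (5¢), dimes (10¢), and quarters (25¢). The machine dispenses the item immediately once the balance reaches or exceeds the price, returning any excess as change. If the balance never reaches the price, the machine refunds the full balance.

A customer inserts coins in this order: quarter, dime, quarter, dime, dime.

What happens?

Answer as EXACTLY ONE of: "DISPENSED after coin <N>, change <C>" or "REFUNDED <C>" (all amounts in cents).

Price: 55¢
Coin 1 (quarter, 25¢): balance = 25¢
Coin 2 (dime, 10¢): balance = 35¢
Coin 3 (quarter, 25¢): balance = 60¢
  → balance >= price → DISPENSE, change = 60 - 55 = 5¢

Answer: DISPENSED after coin 3, change 5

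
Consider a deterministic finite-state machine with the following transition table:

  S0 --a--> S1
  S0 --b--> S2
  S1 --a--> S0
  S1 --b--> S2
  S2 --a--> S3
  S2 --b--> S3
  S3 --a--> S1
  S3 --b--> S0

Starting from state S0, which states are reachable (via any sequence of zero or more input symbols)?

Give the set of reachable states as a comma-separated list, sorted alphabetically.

Answer: S0, S1, S2, S3

Derivation:
BFS from S0:
  visit S0: S0--a-->S1 (new), S0--b-->S2 (new)
  visit S1: S1--a-->S0 (seen), S1--b-->S2 (seen)
  visit S2: S2--a-->S3 (new), S2--b-->S3 (seen)
  visit S3: S3--a-->S1 (seen), S3--b-->S0 (seen)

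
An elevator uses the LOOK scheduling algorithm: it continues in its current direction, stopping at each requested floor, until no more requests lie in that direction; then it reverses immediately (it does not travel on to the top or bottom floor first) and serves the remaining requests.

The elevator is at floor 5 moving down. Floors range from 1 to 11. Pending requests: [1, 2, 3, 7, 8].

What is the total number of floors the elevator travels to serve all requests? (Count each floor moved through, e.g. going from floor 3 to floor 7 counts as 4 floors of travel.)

Start at floor 5 moving down, LOOK stop order: [3, 2, 1, 7, 8]
  5 → 3: |3-5| = 2, total = 2
  3 → 2: |2-3| = 1, total = 3
  2 → 1: |1-2| = 1, total = 4
  1 → 7: |7-1| = 6, total = 10
  7 → 8: |8-7| = 1, total = 11

Answer: 11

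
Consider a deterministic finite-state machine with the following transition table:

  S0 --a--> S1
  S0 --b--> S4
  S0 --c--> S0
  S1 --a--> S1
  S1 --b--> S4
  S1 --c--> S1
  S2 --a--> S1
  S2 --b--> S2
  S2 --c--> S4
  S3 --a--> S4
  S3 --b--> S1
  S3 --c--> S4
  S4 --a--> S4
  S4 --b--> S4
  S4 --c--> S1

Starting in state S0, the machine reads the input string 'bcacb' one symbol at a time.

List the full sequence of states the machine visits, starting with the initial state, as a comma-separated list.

Start: S0
  read 'b': S0 --b--> S4
  read 'c': S4 --c--> S1
  read 'a': S1 --a--> S1
  read 'c': S1 --c--> S1
  read 'b': S1 --b--> S4

Answer: S0, S4, S1, S1, S1, S4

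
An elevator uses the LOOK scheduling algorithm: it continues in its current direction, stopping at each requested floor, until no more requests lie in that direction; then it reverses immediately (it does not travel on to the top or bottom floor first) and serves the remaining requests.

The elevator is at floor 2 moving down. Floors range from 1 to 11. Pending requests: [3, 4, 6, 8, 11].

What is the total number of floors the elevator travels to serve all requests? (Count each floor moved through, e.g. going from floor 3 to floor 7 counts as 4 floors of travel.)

Start at floor 2 moving down, LOOK stop order: [3, 4, 6, 8, 11]
  2 → 3: |3-2| = 1, total = 1
  3 → 4: |4-3| = 1, total = 2
  4 → 6: |6-4| = 2, total = 4
  6 → 8: |8-6| = 2, total = 6
  8 → 11: |11-8| = 3, total = 9

Answer: 9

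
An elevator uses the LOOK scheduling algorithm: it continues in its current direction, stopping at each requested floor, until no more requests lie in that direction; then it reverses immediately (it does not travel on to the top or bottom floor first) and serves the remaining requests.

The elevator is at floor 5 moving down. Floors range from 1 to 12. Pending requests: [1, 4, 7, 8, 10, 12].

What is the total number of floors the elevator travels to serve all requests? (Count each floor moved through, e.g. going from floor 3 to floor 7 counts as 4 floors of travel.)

Start at floor 5 moving down, LOOK stop order: [4, 1, 7, 8, 10, 12]
  5 → 4: |4-5| = 1, total = 1
  4 → 1: |1-4| = 3, total = 4
  1 → 7: |7-1| = 6, total = 10
  7 → 8: |8-7| = 1, total = 11
  8 → 10: |10-8| = 2, total = 13
  10 → 12: |12-10| = 2, total = 15

Answer: 15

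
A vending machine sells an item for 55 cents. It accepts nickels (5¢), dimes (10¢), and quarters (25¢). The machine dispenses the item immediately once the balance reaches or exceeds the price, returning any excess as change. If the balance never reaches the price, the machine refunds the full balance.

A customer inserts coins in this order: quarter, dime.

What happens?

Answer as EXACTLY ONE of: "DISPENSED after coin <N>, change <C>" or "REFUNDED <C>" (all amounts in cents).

Price: 55¢
Coin 1 (quarter, 25¢): balance = 25¢
Coin 2 (dime, 10¢): balance = 35¢
All coins inserted, balance 35¢ < price 55¢ → REFUND 35¢

Answer: REFUNDED 35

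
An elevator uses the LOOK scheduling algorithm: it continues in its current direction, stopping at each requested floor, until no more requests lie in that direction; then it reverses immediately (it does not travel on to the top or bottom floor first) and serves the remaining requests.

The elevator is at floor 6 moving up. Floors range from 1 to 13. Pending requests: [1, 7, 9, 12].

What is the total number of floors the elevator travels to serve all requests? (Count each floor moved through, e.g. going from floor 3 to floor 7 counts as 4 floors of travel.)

Answer: 17

Derivation:
Start at floor 6 moving up, LOOK stop order: [7, 9, 12, 1]
  6 → 7: |7-6| = 1, total = 1
  7 → 9: |9-7| = 2, total = 3
  9 → 12: |12-9| = 3, total = 6
  12 → 1: |1-12| = 11, total = 17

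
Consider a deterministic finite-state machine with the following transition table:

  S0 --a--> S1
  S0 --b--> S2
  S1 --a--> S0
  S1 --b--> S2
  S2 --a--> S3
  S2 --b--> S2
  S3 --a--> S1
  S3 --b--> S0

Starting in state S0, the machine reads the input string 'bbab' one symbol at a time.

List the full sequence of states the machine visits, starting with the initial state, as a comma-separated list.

Start: S0
  read 'b': S0 --b--> S2
  read 'b': S2 --b--> S2
  read 'a': S2 --a--> S3
  read 'b': S3 --b--> S0

Answer: S0, S2, S2, S3, S0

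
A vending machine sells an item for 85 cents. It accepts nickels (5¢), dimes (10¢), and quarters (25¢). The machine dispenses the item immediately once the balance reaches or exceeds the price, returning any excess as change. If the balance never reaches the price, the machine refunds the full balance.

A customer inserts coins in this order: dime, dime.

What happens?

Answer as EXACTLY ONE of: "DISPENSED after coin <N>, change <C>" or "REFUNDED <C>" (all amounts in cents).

Price: 85¢
Coin 1 (dime, 10¢): balance = 10¢
Coin 2 (dime, 10¢): balance = 20¢
All coins inserted, balance 20¢ < price 85¢ → REFUND 20¢

Answer: REFUNDED 20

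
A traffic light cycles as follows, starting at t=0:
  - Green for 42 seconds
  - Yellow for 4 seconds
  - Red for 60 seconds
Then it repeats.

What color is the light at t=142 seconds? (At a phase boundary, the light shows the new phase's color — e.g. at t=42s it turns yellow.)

Cycle length = 42 + 4 + 60 = 106s
t = 142, phase_t = 142 mod 106 = 36
36 < 42 (green end) → GREEN

Answer: green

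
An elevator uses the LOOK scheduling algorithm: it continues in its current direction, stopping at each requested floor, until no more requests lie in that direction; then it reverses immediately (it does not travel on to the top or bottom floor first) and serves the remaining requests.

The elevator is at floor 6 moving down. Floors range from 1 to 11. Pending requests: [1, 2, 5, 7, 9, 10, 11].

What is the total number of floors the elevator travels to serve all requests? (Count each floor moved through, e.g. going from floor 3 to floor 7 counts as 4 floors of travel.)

Answer: 15

Derivation:
Start at floor 6 moving down, LOOK stop order: [5, 2, 1, 7, 9, 10, 11]
  6 → 5: |5-6| = 1, total = 1
  5 → 2: |2-5| = 3, total = 4
  2 → 1: |1-2| = 1, total = 5
  1 → 7: |7-1| = 6, total = 11
  7 → 9: |9-7| = 2, total = 13
  9 → 10: |10-9| = 1, total = 14
  10 → 11: |11-10| = 1, total = 15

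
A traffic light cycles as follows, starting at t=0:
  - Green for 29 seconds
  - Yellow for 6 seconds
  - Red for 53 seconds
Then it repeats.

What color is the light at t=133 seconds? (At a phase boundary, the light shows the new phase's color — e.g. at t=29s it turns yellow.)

Cycle length = 29 + 6 + 53 = 88s
t = 133, phase_t = 133 mod 88 = 45
45 >= 35 → RED

Answer: red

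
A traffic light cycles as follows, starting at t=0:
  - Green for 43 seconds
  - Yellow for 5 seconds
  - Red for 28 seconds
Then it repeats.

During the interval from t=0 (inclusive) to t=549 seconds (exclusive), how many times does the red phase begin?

Answer: 7

Derivation:
Cycle = 43+5+28 = 76s
red phase starts at t = k*76 + 48 for k=0,1,2,...
Need k*76+48 < 549 → k < 6.592
k ∈ {0, ..., 6} → 7 starts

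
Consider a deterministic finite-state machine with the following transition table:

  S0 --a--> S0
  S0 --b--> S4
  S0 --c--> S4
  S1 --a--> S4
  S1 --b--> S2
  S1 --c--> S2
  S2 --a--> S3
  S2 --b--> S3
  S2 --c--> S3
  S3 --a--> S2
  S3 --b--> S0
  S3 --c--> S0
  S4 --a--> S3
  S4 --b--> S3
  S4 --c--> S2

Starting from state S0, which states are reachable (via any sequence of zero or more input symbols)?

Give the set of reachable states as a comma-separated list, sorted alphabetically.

Answer: S0, S2, S3, S4

Derivation:
BFS from S0:
  visit S0: S0--a-->S0 (seen), S0--b-->S4 (new), S0--c-->S4 (seen)
  visit S4: S4--a-->S3 (new), S4--b-->S3 (seen), S4--c-->S2 (new)
  visit S3: S3--a-->S2 (seen), S3--b-->S0 (seen), S3--c-->S0 (seen)
  visit S2: S2--a-->S3 (seen), S2--b-->S3 (seen), S2--c-->S3 (seen)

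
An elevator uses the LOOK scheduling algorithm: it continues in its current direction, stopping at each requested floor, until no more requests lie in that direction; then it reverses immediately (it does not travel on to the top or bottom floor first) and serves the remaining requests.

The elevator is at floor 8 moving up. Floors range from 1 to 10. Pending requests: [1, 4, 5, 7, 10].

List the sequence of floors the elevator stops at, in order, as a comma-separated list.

Current: 8, moving UP
Serve above first (ascending): [10]
Then reverse, serve below (descending): [7, 5, 4, 1]

Answer: 10, 7, 5, 4, 1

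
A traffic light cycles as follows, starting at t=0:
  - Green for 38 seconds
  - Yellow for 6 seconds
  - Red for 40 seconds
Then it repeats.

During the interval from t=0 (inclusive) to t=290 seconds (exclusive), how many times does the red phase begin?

Cycle = 38+6+40 = 84s
red phase starts at t = k*84 + 44 for k=0,1,2,...
Need k*84+44 < 290 → k < 2.929
k ∈ {0, ..., 2} → 3 starts

Answer: 3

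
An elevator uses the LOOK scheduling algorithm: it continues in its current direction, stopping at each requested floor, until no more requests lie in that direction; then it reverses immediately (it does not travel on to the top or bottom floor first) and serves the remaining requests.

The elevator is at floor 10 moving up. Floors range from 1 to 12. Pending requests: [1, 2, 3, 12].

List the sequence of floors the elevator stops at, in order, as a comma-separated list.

Answer: 12, 3, 2, 1

Derivation:
Current: 10, moving UP
Serve above first (ascending): [12]
Then reverse, serve below (descending): [3, 2, 1]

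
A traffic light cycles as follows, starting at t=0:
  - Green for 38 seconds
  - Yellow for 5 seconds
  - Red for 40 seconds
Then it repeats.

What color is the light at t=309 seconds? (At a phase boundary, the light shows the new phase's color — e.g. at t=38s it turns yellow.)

Answer: red

Derivation:
Cycle length = 38 + 5 + 40 = 83s
t = 309, phase_t = 309 mod 83 = 60
60 >= 43 → RED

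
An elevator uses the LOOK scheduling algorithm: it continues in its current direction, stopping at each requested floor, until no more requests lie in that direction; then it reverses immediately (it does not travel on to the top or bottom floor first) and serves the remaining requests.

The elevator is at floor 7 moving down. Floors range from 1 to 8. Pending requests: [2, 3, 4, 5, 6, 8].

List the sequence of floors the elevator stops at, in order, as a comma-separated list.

Answer: 6, 5, 4, 3, 2, 8

Derivation:
Current: 7, moving DOWN
Serve below first (descending): [6, 5, 4, 3, 2]
Then reverse, serve above (ascending): [8]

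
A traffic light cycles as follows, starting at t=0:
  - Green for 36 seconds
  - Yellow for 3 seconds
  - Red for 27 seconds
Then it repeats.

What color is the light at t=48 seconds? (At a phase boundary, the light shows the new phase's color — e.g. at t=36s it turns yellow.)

Cycle length = 36 + 3 + 27 = 66s
t = 48, phase_t = 48 mod 66 = 48
48 >= 39 → RED

Answer: red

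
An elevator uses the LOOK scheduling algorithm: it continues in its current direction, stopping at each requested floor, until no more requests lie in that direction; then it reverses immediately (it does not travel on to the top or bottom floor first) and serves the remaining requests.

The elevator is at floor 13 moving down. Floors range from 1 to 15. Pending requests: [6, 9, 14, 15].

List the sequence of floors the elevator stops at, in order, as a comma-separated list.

Current: 13, moving DOWN
Serve below first (descending): [9, 6]
Then reverse, serve above (ascending): [14, 15]

Answer: 9, 6, 14, 15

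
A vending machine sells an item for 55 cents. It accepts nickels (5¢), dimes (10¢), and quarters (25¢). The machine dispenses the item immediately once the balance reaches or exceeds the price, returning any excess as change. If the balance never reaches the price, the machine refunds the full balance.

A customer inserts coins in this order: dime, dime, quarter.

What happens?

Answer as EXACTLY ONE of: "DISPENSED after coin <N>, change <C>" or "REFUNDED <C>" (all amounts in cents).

Price: 55¢
Coin 1 (dime, 10¢): balance = 10¢
Coin 2 (dime, 10¢): balance = 20¢
Coin 3 (quarter, 25¢): balance = 45¢
All coins inserted, balance 45¢ < price 55¢ → REFUND 45¢

Answer: REFUNDED 45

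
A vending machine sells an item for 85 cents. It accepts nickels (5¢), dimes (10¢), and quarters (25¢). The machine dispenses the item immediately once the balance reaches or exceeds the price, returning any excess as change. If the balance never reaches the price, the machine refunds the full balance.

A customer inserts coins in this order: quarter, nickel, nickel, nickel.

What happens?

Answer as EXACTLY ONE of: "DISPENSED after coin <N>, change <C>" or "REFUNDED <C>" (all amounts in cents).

Price: 85¢
Coin 1 (quarter, 25¢): balance = 25¢
Coin 2 (nickel, 5¢): balance = 30¢
Coin 3 (nickel, 5¢): balance = 35¢
Coin 4 (nickel, 5¢): balance = 40¢
All coins inserted, balance 40¢ < price 85¢ → REFUND 40¢

Answer: REFUNDED 40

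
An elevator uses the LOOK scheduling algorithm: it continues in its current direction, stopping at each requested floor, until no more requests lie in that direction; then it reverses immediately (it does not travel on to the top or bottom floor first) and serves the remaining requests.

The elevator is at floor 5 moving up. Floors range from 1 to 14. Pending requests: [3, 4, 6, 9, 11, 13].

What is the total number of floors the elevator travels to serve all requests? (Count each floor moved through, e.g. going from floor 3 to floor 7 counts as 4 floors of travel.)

Answer: 18

Derivation:
Start at floor 5 moving up, LOOK stop order: [6, 9, 11, 13, 4, 3]
  5 → 6: |6-5| = 1, total = 1
  6 → 9: |9-6| = 3, total = 4
  9 → 11: |11-9| = 2, total = 6
  11 → 13: |13-11| = 2, total = 8
  13 → 4: |4-13| = 9, total = 17
  4 → 3: |3-4| = 1, total = 18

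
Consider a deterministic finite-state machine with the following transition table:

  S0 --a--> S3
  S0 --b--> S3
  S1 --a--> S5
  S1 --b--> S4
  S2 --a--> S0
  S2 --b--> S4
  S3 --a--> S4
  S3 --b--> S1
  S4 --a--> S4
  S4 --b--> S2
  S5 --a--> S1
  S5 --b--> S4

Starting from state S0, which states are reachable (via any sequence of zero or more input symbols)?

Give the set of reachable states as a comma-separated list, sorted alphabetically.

BFS from S0:
  visit S0: S0--a-->S3 (new), S0--b-->S3 (seen)
  visit S3: S3--a-->S4 (new), S3--b-->S1 (new)
  visit S4: S4--a-->S4 (seen), S4--b-->S2 (new)
  visit S1: S1--a-->S5 (new), S1--b-->S4 (seen)
  visit S2: S2--a-->S0 (seen), S2--b-->S4 (seen)
  visit S5: S5--a-->S1 (seen), S5--b-->S4 (seen)

Answer: S0, S1, S2, S3, S4, S5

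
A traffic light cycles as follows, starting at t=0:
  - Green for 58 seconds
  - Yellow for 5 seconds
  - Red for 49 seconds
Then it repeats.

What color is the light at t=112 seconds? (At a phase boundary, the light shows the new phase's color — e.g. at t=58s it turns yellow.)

Answer: green

Derivation:
Cycle length = 58 + 5 + 49 = 112s
t = 112, phase_t = 112 mod 112 = 0
0 < 58 (green end) → GREEN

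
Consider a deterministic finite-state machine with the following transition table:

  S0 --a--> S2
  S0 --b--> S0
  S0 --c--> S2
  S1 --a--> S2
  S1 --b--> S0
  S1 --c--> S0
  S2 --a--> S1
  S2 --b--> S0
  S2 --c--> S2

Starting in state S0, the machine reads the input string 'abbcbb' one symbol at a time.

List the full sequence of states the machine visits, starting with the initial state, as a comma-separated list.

Start: S0
  read 'a': S0 --a--> S2
  read 'b': S2 --b--> S0
  read 'b': S0 --b--> S0
  read 'c': S0 --c--> S2
  read 'b': S2 --b--> S0
  read 'b': S0 --b--> S0

Answer: S0, S2, S0, S0, S2, S0, S0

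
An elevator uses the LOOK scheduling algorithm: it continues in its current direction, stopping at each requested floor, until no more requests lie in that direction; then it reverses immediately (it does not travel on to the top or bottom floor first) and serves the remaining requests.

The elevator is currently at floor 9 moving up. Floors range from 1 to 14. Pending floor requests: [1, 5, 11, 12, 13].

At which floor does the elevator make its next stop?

Current floor: 9, direction: up
Requests above: [11, 12, 13]
Requests below: [1, 5]
Moving up and requests lie above → nearest above is min([11, 12, 13]) = 11

Answer: 11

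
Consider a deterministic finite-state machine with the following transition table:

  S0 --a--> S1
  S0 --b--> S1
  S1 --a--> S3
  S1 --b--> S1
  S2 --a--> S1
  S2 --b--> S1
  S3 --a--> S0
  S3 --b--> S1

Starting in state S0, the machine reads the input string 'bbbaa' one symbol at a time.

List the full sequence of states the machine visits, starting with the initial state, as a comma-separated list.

Start: S0
  read 'b': S0 --b--> S1
  read 'b': S1 --b--> S1
  read 'b': S1 --b--> S1
  read 'a': S1 --a--> S3
  read 'a': S3 --a--> S0

Answer: S0, S1, S1, S1, S3, S0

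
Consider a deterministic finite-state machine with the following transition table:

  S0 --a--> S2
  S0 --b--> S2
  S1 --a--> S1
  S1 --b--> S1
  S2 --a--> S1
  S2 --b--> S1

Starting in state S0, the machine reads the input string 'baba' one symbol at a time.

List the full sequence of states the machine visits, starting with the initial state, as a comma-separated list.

Start: S0
  read 'b': S0 --b--> S2
  read 'a': S2 --a--> S1
  read 'b': S1 --b--> S1
  read 'a': S1 --a--> S1

Answer: S0, S2, S1, S1, S1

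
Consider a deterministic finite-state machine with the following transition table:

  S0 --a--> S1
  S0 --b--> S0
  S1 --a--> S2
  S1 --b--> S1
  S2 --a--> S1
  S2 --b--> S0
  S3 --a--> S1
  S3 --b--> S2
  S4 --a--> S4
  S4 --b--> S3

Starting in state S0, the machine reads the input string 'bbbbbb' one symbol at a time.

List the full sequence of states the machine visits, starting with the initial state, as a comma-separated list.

Start: S0
  read 'b': S0 --b--> S0
  read 'b': S0 --b--> S0
  read 'b': S0 --b--> S0
  read 'b': S0 --b--> S0
  read 'b': S0 --b--> S0
  read 'b': S0 --b--> S0

Answer: S0, S0, S0, S0, S0, S0, S0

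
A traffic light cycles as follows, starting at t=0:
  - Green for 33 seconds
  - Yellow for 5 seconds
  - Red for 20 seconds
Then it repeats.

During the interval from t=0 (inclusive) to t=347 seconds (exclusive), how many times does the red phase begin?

Answer: 6

Derivation:
Cycle = 33+5+20 = 58s
red phase starts at t = k*58 + 38 for k=0,1,2,...
Need k*58+38 < 347 → k < 5.328
k ∈ {0, ..., 5} → 6 starts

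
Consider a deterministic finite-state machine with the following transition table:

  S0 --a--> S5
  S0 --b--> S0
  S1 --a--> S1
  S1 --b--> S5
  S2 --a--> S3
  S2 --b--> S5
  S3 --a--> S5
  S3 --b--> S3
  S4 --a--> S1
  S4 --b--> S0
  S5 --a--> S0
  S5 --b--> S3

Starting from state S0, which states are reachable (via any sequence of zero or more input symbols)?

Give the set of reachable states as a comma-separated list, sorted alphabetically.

Answer: S0, S3, S5

Derivation:
BFS from S0:
  visit S0: S0--a-->S5 (new), S0--b-->S0 (seen)
  visit S5: S5--a-->S0 (seen), S5--b-->S3 (new)
  visit S3: S3--a-->S5 (seen), S3--b-->S3 (seen)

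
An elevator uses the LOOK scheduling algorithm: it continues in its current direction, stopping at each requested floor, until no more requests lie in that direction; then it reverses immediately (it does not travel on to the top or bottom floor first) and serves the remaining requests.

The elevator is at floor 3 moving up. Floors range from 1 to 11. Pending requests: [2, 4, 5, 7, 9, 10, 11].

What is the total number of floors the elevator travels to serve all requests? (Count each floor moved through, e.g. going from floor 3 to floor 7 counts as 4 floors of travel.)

Start at floor 3 moving up, LOOK stop order: [4, 5, 7, 9, 10, 11, 2]
  3 → 4: |4-3| = 1, total = 1
  4 → 5: |5-4| = 1, total = 2
  5 → 7: |7-5| = 2, total = 4
  7 → 9: |9-7| = 2, total = 6
  9 → 10: |10-9| = 1, total = 7
  10 → 11: |11-10| = 1, total = 8
  11 → 2: |2-11| = 9, total = 17

Answer: 17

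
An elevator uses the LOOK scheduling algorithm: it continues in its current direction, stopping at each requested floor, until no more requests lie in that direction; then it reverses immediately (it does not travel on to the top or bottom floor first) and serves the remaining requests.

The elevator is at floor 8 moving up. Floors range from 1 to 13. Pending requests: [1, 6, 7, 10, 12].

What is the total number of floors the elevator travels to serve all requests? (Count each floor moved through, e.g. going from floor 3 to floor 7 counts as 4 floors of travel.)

Answer: 15

Derivation:
Start at floor 8 moving up, LOOK stop order: [10, 12, 7, 6, 1]
  8 → 10: |10-8| = 2, total = 2
  10 → 12: |12-10| = 2, total = 4
  12 → 7: |7-12| = 5, total = 9
  7 → 6: |6-7| = 1, total = 10
  6 → 1: |1-6| = 5, total = 15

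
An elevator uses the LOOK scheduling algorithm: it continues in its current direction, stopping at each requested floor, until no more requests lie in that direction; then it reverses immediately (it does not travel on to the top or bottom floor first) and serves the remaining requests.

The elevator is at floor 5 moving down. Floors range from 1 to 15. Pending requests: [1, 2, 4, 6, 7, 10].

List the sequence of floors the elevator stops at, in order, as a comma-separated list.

Answer: 4, 2, 1, 6, 7, 10

Derivation:
Current: 5, moving DOWN
Serve below first (descending): [4, 2, 1]
Then reverse, serve above (ascending): [6, 7, 10]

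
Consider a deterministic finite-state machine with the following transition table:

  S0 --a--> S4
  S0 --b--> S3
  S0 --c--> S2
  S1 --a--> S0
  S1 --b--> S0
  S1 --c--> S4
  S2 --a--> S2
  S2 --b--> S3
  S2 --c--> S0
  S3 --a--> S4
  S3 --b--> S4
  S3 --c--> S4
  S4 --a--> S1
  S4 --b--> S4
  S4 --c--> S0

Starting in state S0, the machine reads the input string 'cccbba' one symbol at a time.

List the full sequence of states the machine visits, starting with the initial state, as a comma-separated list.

Answer: S0, S2, S0, S2, S3, S4, S1

Derivation:
Start: S0
  read 'c': S0 --c--> S2
  read 'c': S2 --c--> S0
  read 'c': S0 --c--> S2
  read 'b': S2 --b--> S3
  read 'b': S3 --b--> S4
  read 'a': S4 --a--> S1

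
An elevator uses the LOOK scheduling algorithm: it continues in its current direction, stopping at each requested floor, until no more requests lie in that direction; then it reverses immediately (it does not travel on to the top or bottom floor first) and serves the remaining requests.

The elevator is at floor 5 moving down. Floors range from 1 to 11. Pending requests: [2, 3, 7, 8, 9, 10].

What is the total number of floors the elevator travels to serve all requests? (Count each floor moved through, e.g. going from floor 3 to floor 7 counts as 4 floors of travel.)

Answer: 11

Derivation:
Start at floor 5 moving down, LOOK stop order: [3, 2, 7, 8, 9, 10]
  5 → 3: |3-5| = 2, total = 2
  3 → 2: |2-3| = 1, total = 3
  2 → 7: |7-2| = 5, total = 8
  7 → 8: |8-7| = 1, total = 9
  8 → 9: |9-8| = 1, total = 10
  9 → 10: |10-9| = 1, total = 11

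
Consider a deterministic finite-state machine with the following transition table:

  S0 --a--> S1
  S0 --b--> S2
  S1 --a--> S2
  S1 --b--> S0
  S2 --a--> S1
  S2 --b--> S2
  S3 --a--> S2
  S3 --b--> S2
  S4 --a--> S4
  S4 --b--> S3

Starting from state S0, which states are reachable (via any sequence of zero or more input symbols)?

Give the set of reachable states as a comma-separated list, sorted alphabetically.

BFS from S0:
  visit S0: S0--a-->S1 (new), S0--b-->S2 (new)
  visit S1: S1--a-->S2 (seen), S1--b-->S0 (seen)
  visit S2: S2--a-->S1 (seen), S2--b-->S2 (seen)

Answer: S0, S1, S2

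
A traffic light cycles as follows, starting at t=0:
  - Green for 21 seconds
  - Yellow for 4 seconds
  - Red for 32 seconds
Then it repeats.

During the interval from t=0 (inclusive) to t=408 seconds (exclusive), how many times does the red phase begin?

Answer: 7

Derivation:
Cycle = 21+4+32 = 57s
red phase starts at t = k*57 + 25 for k=0,1,2,...
Need k*57+25 < 408 → k < 6.719
k ∈ {0, ..., 6} → 7 starts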